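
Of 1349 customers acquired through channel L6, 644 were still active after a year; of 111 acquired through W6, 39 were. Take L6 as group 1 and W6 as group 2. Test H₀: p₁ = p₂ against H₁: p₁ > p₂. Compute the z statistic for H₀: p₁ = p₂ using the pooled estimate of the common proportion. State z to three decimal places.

z = 2.558

p̂₁ = 644/1349 = 0.47739, p̂₂ = 39/111 = 0.35135.
Pooled p̂ = (644+39)/(1349+111) = 683/1460 = 0.46781.
SE = √(p̂(1−p̂)(1/n₁+1/n₂)) = √(0.46781·0.53219·0.0097503) = √(0.00242747) = 0.04927.
z = (0.47739 − 0.35135)/0.04927 = 0.12604/0.04927 = 2.558.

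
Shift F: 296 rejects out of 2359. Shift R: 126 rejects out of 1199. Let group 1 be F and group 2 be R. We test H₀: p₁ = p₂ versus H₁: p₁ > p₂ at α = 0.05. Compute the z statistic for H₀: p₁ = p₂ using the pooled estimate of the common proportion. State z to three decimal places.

z = 1.778

p̂₁ = 296/2359 = 0.12548, p̂₂ = 126/1199 = 0.10509.
Pooled p̂ = (296+126)/(2359+1199) = 422/3558 = 0.11861.
SE = √(0.104539 × 0.00125794) = 0.01147.
z = (0.12548 − 0.10509)/0.01147 = 0.02039/0.01147 = 1.778.
p-value = P(Z > 1.778) ≈ 0.0377. With α = 0.05, reject H₀.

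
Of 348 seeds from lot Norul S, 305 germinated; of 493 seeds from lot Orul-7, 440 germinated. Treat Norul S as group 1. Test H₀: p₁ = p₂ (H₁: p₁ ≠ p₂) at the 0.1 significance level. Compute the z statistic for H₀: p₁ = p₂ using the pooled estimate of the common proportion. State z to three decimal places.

p̂₁ = 305/348 ≈ 0.87644, p̂₂ = 440/493 ≈ 0.89249.
Pooled p̂ = (305+440)/(348+493) = 745/841 = 0.88585.
SE = √(p̂(1−p̂)(1/n₁+1/n₂)) = √(0.88585·0.11415·0.00490196) = √(0.000495685) = 0.02226.
z = (0.87644 − 0.89249)/0.02226 = -0.01605/0.02226 = -0.721.
Two-sided p-value ≈ 2·Φ(−0.721) = 0.4707; since p > α = 0.1, fail to reject H₀.

z = -0.721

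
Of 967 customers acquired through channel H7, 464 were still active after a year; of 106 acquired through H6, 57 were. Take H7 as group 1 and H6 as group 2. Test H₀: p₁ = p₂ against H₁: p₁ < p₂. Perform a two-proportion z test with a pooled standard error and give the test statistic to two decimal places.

z = -1.13

p̂₁ = 464/967 ≈ 0.4798, p̂₂ = 57/106 ≈ 0.5377.
Pooled p̂ = (464+57)/(967+106) = 521/1073 = 0.4856.
SE = √(0.249791 × 0.0104681) = 0.0511.
z = (0.4798 − 0.5377)/0.0511 = -0.0579/0.0511 = -1.13.
p-value = P(Z < -1.132) ≈ 0.1288.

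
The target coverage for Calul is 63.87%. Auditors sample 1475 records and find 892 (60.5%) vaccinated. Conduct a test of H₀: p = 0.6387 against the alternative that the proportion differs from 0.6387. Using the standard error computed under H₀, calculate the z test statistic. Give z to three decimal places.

p̂ = 892/1475 ≈ 0.604746.
Standard error under H₀: √(0.6387×0.3613/1475) = 0.012508.
z = (0.604746 − 0.6387)/0.012508 = -0.033954/0.012508 = -2.715.
Two-sided p-value ≈ 2·Φ(−2.715) = 0.0066.

z = -2.715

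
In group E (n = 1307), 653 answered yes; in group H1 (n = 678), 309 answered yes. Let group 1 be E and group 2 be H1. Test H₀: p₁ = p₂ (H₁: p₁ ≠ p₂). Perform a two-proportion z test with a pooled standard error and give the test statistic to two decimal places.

z = 1.85

p̂₁ = 653/1307 ≈ 0.4996, p̂₂ = 309/678 ≈ 0.4558.
Pooled p̂ = (653+309)/(1307+678) = 962/1985 = 0.4846.
SE = √(0.249764 × 0.00224004) = 0.0237.
z = (0.4996 − 0.4558)/0.0237 = 0.0438/0.0237 = 1.85.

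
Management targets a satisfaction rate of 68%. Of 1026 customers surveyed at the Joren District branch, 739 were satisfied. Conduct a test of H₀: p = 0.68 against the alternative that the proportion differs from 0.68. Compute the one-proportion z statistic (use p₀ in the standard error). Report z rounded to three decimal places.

p̂ = 739/1026 ≈ 0.720273.
Standard error under H₀: √(0.68×0.32/1026) = 0.014563.
z = (0.720273 − 0.68)/0.014563 = 0.040273/0.014563 = 2.765.

z = 2.765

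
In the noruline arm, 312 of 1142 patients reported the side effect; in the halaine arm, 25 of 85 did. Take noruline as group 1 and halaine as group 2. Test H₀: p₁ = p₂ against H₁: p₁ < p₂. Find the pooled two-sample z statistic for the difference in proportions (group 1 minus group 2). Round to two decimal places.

z = -0.42

p̂₁ = 312/1142 ≈ 0.2732, p̂₂ = 25/85 ≈ 0.2941.
Pooled p̂ = (312+25)/(1142+85) = 337/1227 = 0.2747.
SE = √(0.199219 × 0.0126404) = 0.0502.
z = (0.2732 − 0.2941)/0.0502 = -0.0209/0.0502 = -0.42.
p-value = P(Z < -0.417) ≈ 0.3384.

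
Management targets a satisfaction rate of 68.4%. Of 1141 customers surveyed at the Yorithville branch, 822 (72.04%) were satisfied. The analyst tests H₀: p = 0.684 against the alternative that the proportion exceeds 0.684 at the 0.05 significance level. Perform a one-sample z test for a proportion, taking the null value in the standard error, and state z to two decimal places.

p̂ = 822/1141 = 0.72042.
Under H₀, SE = √(0.684·0.316/1141) = √(0.000189434) = 0.01376.
z = (0.72042 − 0.684)/0.01376 = 0.03642/0.01376 = 2.65.
p-value = P(Z > 2.646) ≈ 0.0041. With α = 0.05, reject H₀.

z = 2.65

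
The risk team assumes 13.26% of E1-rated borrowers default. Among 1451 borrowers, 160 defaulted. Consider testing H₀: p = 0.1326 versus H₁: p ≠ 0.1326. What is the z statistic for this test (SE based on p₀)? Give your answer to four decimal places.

p̂ = 160/1451 = 0.1102688.
Standard error under H₀: √(0.1326×0.8674/1451) = 0.0089032.
z = (0.1102688 − 0.1326)/0.0089032 = -0.0223312/0.0089032 = -2.5082.
p-value = 2·P(Z > 2.508) ≈ 0.0121.

z = -2.5082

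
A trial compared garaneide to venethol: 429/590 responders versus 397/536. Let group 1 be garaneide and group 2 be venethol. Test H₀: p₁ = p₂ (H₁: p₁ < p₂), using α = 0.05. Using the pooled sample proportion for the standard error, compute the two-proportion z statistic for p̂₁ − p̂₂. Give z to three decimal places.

z = -0.514

p̂₁ = 429/590 ≈ 0.72712, p̂₂ = 397/536 ≈ 0.74067.
Pooled p̂ = (429+397)/(590+536) = 826/1126 = 0.73357.
SE = √(p̂(1−p̂)(1/n₁+1/n₂)) = √(0.73357·0.26643·0.00356059) = √(0.000695899) = 0.02638.
z = (0.72712 − 0.74067)/0.02638 = -0.01355/0.02638 = -0.514.
p-value = P(Z < -0.514) ≈ 0.3037. With α = 0.05, fail to reject H₀.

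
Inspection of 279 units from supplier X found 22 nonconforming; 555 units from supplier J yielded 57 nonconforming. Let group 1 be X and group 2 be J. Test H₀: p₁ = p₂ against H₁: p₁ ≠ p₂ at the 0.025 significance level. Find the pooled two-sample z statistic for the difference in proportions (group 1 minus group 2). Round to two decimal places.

p̂₁ = 22/279 = 0.0789, p̂₂ = 57/555 = 0.1027.
Pooled p̂ = (22+57)/(279+555) = 79/834 = 0.0947.
SE = √(p̂(1−p̂)(1/n₁+1/n₂)) = √(0.0947·0.9053·0.00538603) = √(0.00046186) = 0.0215.
z = (0.0789 − 0.1027)/0.0215 = -0.0238/0.0215 = -1.11.
Two-sided p-value ≈ 2·Φ(−1.110) = 0.2671, so at α = 0.025 we fail to reject H₀.

z = -1.11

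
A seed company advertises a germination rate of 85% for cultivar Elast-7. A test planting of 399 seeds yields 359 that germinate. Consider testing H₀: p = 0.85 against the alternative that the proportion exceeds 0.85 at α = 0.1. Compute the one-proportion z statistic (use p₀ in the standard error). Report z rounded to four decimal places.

z = 2.7830

p̂ = 359/399 = 0.899749.
SE = √(p₀(1−p₀)/n) = √(0.1275/399) = 0.017876.
z = (0.899749 − 0.85)/0.017876 = 0.049749/0.017876 = 2.7830.
p-value = P(Z > 2.783) ≈ 0.0027. With α = 0.1, reject H₀.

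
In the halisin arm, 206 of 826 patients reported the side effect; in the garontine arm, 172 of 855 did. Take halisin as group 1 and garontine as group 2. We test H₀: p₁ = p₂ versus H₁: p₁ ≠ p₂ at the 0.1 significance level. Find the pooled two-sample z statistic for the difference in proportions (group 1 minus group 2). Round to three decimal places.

z = 2.368

p̂₁ = 206/826 = 0.249395, p̂₂ = 172/855 = 0.201170.
Pooled p̂ = (206+172)/(826+855) = 378/1681 = 0.224866.
SE = √(0.174301 × 0.00238024) = 0.020369.
z = (0.249395 − 0.201170)/0.020369 = 0.048225/0.020369 = 2.368.
Two-sided p-value ≈ 2·Φ(−2.368) = 0.0179; since p < α = 0.1, reject H₀.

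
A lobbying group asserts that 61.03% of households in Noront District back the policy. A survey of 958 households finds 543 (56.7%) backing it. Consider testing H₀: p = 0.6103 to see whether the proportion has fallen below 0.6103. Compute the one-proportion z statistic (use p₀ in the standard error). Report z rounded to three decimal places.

z = -2.760

p̂ = 543/958 ≈ 0.56681.
Under H₀, SE = √(0.6103·0.3897/958) = √(0.000248261) = 0.01576.
z = (0.56681 − 0.6103)/0.01576 = -0.04349/0.01576 = -2.760.
p-value = P(Z < -2.760) ≈ 0.0029.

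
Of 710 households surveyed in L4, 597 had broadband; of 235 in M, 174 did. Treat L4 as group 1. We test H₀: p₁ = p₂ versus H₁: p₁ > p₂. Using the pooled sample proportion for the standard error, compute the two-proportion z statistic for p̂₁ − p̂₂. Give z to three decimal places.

z = 3.443

p̂₁ = 597/710 = 0.84085, p̂₂ = 174/235 = 0.74043.
Pooled p̂ = (597+174)/(710+235) = 771/945 = 0.81587.
SE = √(0.150224 × 0.00566377) = 0.02917.
z = (0.84085 − 0.74043)/0.02917 = 0.10042/0.02917 = 3.443.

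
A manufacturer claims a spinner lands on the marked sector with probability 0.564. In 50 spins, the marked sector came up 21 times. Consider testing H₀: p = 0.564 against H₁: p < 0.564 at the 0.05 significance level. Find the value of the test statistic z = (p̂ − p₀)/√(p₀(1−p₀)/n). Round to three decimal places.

p̂ = 21/50 = 0.42000.
SE = √(p₀(1−p₀)/n) = √(0.2459/50) = 0.07013.
z = (0.42000 − 0.564)/0.07013 = -0.14400/0.07013 = -2.053.
p-value = P(Z < -2.053) ≈ 0.0200; since p < α = 0.05, reject H₀.

z = -2.053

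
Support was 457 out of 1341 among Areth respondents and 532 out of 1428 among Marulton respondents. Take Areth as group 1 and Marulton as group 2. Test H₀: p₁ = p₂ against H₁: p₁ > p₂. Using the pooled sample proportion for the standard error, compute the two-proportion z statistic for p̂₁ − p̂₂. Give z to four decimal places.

z = -1.7430

p̂₁ = 457/1341 ≈ 0.340790, p̂₂ = 532/1428 ≈ 0.372549.
Pooled p̂ = (457+532)/(1341+1428) = 989/2769 = 0.357169.
SE = √(p̂(1−p̂)(1/n₁+1/n₂)) = √(0.357169·0.642831·0.00144599) = √(0.000331999) = 0.018221.
z = (0.340790 − 0.372549)/0.018221 = -0.031759/0.018221 = -1.7430.
p-value = P(Z > -1.743) ≈ 0.9593.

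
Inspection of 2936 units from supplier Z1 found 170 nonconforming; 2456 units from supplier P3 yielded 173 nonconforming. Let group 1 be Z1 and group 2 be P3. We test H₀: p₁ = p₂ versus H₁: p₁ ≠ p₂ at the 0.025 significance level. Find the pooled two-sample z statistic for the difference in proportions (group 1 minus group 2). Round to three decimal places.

p̂₁ = 170/2936 = 0.057902, p̂₂ = 173/2456 = 0.070440.
Pooled p̂ = (170+173)/(2936+2456) = 343/5392 = 0.063613.
SE = √(p̂(1−p̂)(1/n₁+1/n₂)) = √(0.063613·0.936387·0.000747766) = √(4.45415e-05) = 0.006674.
z = (0.057902 − 0.070440)/0.006674 = -0.012538/0.006674 = -1.879.
p-value = 2·P(Z > 1.879) ≈ 0.0603, so at α = 0.025 we fail to reject H₀.

z = -1.879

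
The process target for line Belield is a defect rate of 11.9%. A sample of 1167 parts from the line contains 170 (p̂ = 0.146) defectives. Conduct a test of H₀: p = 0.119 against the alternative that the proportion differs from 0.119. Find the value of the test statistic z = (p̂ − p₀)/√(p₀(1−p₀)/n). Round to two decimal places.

z = 2.81

p̂ = 170/1167 = 0.1457.
Standard error under H₀: √(0.119×0.881/1167) = 0.0095.
z = (0.1457 − 0.119)/0.0095 = 0.0267/0.0095 = 2.81.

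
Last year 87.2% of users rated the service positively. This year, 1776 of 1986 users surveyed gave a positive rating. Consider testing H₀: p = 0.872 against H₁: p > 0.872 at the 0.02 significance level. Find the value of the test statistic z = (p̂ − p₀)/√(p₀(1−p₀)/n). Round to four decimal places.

p̂ = 1776/1986 = 0.89425982.
Standard error under H₀: √(0.872×0.128/1986) = 0.00749676.
z = (0.89425982 − 0.872)/0.00749676 = 0.02225982/0.00749676 = 2.9693.
p-value = P(Z > 2.969) ≈ 0.0015. With α = 0.02, reject H₀.

z = 2.9693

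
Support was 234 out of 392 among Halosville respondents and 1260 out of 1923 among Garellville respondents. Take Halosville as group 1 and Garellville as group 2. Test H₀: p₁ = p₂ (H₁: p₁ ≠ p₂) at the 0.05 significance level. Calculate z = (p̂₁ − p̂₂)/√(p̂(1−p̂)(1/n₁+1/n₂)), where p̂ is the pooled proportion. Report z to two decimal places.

p̂₁ = 234/392 ≈ 0.5969, p̂₂ = 1260/1923 ≈ 0.6552.
Pooled p̂ = (234+1260)/(392+1923) = 1494/2315 = 0.6454.
SE = √(p̂(1−p̂)(1/n₁+1/n₂)) = √(0.6454·0.3546·0.00307104) = √(0.000702874) = 0.0265.
z = (0.5969 − 0.6552)/0.0265 = -0.0583/0.0265 = -2.20.
Two-sided p-value ≈ 2·Φ(−2.199) = 0.0279. With α = 0.05, reject H₀.

z = -2.20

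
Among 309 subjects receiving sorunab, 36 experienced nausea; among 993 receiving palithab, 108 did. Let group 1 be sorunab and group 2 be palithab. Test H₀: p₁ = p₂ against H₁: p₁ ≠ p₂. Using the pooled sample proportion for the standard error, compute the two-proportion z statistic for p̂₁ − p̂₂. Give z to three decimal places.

z = 0.379

p̂₁ = 36/309 = 0.11650, p̂₂ = 108/993 = 0.10876.
Pooled p̂ = (36+108)/(309+993) = 144/1302 = 0.11060.
SE = √(p̂(1−p̂)(1/n₁+1/n₂)) = √(0.11060·0.88940·0.0042433) = √(0.0004174) = 0.02043.
z = (0.11650 − 0.10876)/0.02043 = 0.00774/0.02043 = 0.379.
Two-sided p-value ≈ 2·Φ(−0.379) = 0.7047.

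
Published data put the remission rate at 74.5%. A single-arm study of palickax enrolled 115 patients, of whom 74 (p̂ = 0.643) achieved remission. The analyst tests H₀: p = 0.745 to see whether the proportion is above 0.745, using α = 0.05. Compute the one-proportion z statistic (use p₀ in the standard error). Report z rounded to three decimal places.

z = -2.498

p̂ = 74/115 ≈ 0.64348.
Standard error under H₀: √(0.745×0.255/115) = 0.04064.
z = (0.64348 − 0.745)/0.04064 = -0.10152/0.04064 = -2.498.
p-value = P(Z > -2.498) ≈ 0.9938, so at α = 0.05 we fail to reject H₀.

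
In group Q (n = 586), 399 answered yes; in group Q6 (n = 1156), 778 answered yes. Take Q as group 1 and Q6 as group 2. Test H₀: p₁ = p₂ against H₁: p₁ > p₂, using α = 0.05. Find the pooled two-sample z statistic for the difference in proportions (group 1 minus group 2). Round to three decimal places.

p̂₁ = 399/586 ≈ 0.68089, p̂₂ = 778/1156 ≈ 0.67301.
Pooled p̂ = (399+778)/(586+1156) = 1177/1742 = 0.67566.
SE = √(p̂(1−p̂)(1/n₁+1/n₂)) = √(0.67566·0.32434·0.00257154) = √(0.000563536) = 0.02374.
z = (0.68089 − 0.67301)/0.02374 = 0.00788/0.02374 = 0.332.
p-value = P(Z > 0.332) ≈ 0.3700. With α = 0.05, fail to reject H₀.

z = 0.332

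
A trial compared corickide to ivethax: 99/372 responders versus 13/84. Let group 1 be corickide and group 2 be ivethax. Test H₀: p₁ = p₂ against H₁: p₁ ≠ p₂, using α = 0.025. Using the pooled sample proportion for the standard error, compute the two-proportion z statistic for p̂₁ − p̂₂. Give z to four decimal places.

p̂₁ = 99/372 = 0.266129, p̂₂ = 13/84 = 0.154762.
Pooled p̂ = (99+13)/(372+84) = 112/456 = 0.245614.
SE = √(0.185288 × 0.0145929) = 0.051999.
z = (0.266129 − 0.154762)/0.051999 = 0.111367/0.051999 = 2.1417.
p-value = 2·P(Z > 2.142) ≈ 0.0322; since p > α = 0.025, fail to reject H₀.

z = 2.1417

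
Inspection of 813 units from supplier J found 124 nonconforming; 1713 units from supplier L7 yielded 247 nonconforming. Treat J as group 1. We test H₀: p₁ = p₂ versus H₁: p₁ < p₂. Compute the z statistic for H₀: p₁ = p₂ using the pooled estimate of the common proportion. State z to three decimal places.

p̂₁ = 124/813 ≈ 0.152522, p̂₂ = 247/1713 ≈ 0.144191.
Pooled p̂ = (124+247)/(813+1713) = 371/2526 = 0.146873.
SE = √(p̂(1−p̂)(1/n₁+1/n₂)) = √(0.146873·0.853127·0.00181378) = √(0.000227269) = 0.015075.
z = (0.152522 − 0.144191)/0.015075 = 0.008331/0.015075 = 0.553.
p-value = P(Z < 0.553) ≈ 0.7097.

z = 0.553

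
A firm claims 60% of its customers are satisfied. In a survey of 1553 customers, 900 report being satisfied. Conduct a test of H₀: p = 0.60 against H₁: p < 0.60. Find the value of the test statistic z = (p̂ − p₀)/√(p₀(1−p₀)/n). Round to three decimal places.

z = -1.647

p̂ = 900/1553 = 0.579524.
Under H₀, SE = √(0.6·0.4/1553) = √(0.00015454) = 0.012431.
z = (0.579524 − 0.6)/0.012431 = -0.020476/0.012431 = -1.647.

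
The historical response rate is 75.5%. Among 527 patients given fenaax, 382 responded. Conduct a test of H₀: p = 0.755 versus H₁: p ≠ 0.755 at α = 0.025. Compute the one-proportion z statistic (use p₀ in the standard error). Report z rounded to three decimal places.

p̂ = 382/527 = 0.72486.
Standard error under H₀: √(0.755×0.245/527) = 0.01873.
z = (0.72486 − 0.755)/0.01873 = -0.03014/0.01873 = -1.609.
Two-sided p-value ≈ 2·Φ(−1.609) = 0.1076. With α = 0.025, fail to reject H₀.

z = -1.609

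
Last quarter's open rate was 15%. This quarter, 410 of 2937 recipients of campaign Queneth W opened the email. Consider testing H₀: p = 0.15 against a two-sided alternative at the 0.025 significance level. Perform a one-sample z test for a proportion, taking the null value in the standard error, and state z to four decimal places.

p̂ = 410/2937 ≈ 0.139598.
SE = √(p₀(1−p₀)/n) = √(0.1275/2937) = 0.006589.
z = (0.139598 − 0.15)/0.006589 = -0.010402/0.006589 = -1.5787.
Two-sided p-value ≈ 2·Φ(−1.579) = 0.1144. With α = 0.025, fail to reject H₀.

z = -1.5787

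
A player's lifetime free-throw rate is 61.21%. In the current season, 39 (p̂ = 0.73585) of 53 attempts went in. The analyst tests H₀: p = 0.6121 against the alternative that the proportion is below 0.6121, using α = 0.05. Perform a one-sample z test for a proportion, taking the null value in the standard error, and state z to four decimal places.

z = 1.8489

p̂ = 39/53 ≈ 0.735849.
Under H₀, SE = √(0.6121·0.3879/53) = √(0.00447988) = 0.066932.
z = (0.735849 − 0.6121)/0.066932 = 0.123749/0.066932 = 1.8489.
p-value = P(Z < 1.849) ≈ 0.9678. With α = 0.05, fail to reject H₀.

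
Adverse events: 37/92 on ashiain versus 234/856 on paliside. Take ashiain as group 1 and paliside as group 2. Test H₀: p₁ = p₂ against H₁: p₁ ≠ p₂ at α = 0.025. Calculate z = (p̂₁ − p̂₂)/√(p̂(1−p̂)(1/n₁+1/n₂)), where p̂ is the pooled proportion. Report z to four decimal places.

z = 2.5984

p̂₁ = 37/92 ≈ 0.402174, p̂₂ = 234/856 ≈ 0.273364.
Pooled p̂ = (37+234)/(92+856) = 271/948 = 0.285865.
SE = √(0.204146 × 0.0120378) = 0.049573.
z = (0.402174 − 0.273364)/0.049573 = 0.128810/0.049573 = 2.5984.
Two-sided p-value ≈ 2·Φ(−2.598) = 0.0094. With α = 0.025, reject H₀.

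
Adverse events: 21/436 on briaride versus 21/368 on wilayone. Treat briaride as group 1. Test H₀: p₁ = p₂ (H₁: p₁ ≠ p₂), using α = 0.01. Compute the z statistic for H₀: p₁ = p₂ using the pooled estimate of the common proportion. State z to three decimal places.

p̂₁ = 21/436 ≈ 0.04817, p̂₂ = 21/368 ≈ 0.05707.
Pooled p̂ = (21+21)/(436+368) = 42/804 = 0.05224.
SE = √(0.0495099 × 0.00501097) = 0.01575.
z = (0.04817 − 0.05707)/0.01575 = -0.00890/0.01575 = -0.565.
p-value = 2·P(Z > 0.565) ≈ 0.5720, so at α = 0.01 we fail to reject H₀.

z = -0.565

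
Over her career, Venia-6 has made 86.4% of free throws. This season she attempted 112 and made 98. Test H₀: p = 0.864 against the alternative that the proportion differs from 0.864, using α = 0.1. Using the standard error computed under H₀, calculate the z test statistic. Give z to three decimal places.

z = 0.340

p̂ = 98/112 ≈ 0.87500.
SE = √(p₀(1−p₀)/n) = √(0.1175/112) = 0.03239.
z = (0.87500 − 0.864)/0.03239 = 0.01100/0.03239 = 0.340.
Two-sided p-value ≈ 2·Φ(−0.340) = 0.7342. With α = 0.1, fail to reject H₀.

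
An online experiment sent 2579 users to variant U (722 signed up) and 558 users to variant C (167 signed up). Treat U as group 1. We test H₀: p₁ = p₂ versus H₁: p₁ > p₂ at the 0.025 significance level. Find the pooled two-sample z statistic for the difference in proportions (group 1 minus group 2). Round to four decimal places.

p̂₁ = 722/2579 ≈ 0.279953, p̂₂ = 167/558 ≈ 0.299283.
Pooled p̂ = (722+167)/(2579+558) = 889/3137 = 0.283392.
SE = √(0.203081 × 0.00217986) = 0.021040.
z = (0.279953 − 0.299283)/0.021040 = -0.019330/0.021040 = -0.9187.
p-value = P(Z > -0.919) ≈ 0.8209, so at α = 0.025 we fail to reject H₀.

z = -0.9187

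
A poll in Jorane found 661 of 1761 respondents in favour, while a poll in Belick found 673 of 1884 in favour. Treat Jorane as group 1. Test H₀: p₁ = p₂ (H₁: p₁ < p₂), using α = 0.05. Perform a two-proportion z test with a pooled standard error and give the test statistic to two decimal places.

z = 1.14

p̂₁ = 661/1761 = 0.3754, p̂₂ = 673/1884 = 0.3572.
Pooled p̂ = (661+673)/(1761+1884) = 1334/3645 = 0.3660.
SE = √(0.232039 × 0.00109864) = 0.0160.
z = (0.3754 − 0.3572)/0.0160 = 0.0182/0.0160 = 1.14.
p-value = P(Z < 1.136) ≈ 0.8720; since p > α = 0.05, fail to reject H₀.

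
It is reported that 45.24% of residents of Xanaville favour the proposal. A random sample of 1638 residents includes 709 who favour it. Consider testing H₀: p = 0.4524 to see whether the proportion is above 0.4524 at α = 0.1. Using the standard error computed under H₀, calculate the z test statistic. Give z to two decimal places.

z = -1.59

p̂ = 709/1638 = 0.4328.
Standard error under H₀: √(0.4524×0.5476/1638) = 0.0123.
z = (0.4328 − 0.4524)/0.0123 = -0.0196/0.0123 = -1.59.
p-value = P(Z > -1.590) ≈ 0.9441, so at α = 0.1 we fail to reject H₀.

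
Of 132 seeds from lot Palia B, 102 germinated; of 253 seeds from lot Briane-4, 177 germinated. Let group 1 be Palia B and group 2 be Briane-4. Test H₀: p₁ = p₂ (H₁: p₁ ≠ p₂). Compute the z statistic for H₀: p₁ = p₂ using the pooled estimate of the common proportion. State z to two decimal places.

p̂₁ = 102/132 = 0.7727, p̂₂ = 177/253 = 0.6996.
Pooled p̂ = (102+177)/(132+253) = 279/385 = 0.7247.
SE = √(p̂(1−p̂)(1/n₁+1/n₂)) = √(0.7247·0.2753·0.0115283) = √(0.00230014) = 0.0480.
z = (0.7727 − 0.6996)/0.0480 = 0.0731/0.0480 = 1.52.

z = 1.52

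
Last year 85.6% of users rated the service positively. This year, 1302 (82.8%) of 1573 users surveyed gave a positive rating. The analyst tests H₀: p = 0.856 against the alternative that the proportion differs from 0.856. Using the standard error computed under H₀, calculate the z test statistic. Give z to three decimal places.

z = -3.195

p̂ = 1302/1573 ≈ 0.82772.
Under H₀, SE = √(0.856·0.144/1573) = √(7.83624e-05) = 0.00885.
z = (0.82772 − 0.856)/0.00885 = -0.02828/0.00885 = -3.195.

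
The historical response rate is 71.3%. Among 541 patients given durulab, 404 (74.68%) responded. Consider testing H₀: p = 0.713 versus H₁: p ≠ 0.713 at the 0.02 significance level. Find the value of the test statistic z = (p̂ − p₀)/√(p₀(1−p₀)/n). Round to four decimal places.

z = 1.7361

p̂ = 404/541 = 0.746765.
Under H₀, SE = √(0.713·0.287/541) = √(0.000378246) = 0.019449.
z = (0.746765 − 0.713)/0.019449 = 0.033765/0.019449 = 1.7361.
Two-sided p-value ≈ 2·Φ(−1.736) = 0.0825, so at α = 0.02 we fail to reject H₀.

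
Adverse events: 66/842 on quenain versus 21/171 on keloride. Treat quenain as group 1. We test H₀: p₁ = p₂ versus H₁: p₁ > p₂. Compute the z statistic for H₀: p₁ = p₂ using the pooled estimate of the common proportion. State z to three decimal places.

p̂₁ = 66/842 = 0.078385, p̂₂ = 21/171 = 0.122807.
Pooled p̂ = (66+21)/(842+171) = 87/1013 = 0.085884.
SE = √(0.0785075 × 0.0070356) = 0.023502.
z = (0.078385 − 0.122807)/0.023502 = -0.044422/0.023502 = -1.890.
p-value = P(Z > -1.890) ≈ 0.9706.

z = -1.890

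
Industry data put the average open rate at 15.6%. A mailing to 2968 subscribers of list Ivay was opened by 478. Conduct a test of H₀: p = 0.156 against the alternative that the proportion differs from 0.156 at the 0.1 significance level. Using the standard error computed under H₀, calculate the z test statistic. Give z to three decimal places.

z = 0.758

p̂ = 478/2968 ≈ 0.16105.
Standard error under H₀: √(0.156×0.844/2968) = 0.00666.
z = (0.16105 − 0.156)/0.00666 = 0.00505/0.00666 = 0.758.
p-value = 2·P(Z > 0.758) ≈ 0.4482. With α = 0.1, fail to reject H₀.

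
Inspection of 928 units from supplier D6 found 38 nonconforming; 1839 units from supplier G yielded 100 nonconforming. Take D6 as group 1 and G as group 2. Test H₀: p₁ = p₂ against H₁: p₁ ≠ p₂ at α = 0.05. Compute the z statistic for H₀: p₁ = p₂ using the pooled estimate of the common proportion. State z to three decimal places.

p̂₁ = 38/928 ≈ 0.040948, p̂₂ = 100/1839 ≈ 0.054377.
Pooled p̂ = (38+100)/(928+1839) = 138/2767 = 0.049874.
SE = √(p̂(1−p̂)(1/n₁+1/n₂)) = √(0.049874·0.950126·0.00162136) = √(7.683e-05) = 0.008765.
z = (0.040948 − 0.054377)/0.008765 = -0.013429/0.008765 = -1.532.
Two-sided p-value ≈ 2·Φ(−1.532) = 0.1255; since p > α = 0.05, fail to reject H₀.

z = -1.532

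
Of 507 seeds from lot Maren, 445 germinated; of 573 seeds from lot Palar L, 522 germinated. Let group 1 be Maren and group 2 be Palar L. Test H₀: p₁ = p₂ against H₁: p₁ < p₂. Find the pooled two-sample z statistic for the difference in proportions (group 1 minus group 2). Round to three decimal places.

z = -1.783

p̂₁ = 445/507 = 0.87771, p̂₂ = 522/573 = 0.91099.
Pooled p̂ = (445+522)/(507+573) = 967/1080 = 0.89537.
SE = √(p̂(1−p̂)(1/n₁+1/n₂)) = √(0.89537·0.10463·0.00371759) = √(0.000348272) = 0.01866.
z = (0.87771 − 0.91099)/0.01866 = -0.03328/0.01866 = -1.783.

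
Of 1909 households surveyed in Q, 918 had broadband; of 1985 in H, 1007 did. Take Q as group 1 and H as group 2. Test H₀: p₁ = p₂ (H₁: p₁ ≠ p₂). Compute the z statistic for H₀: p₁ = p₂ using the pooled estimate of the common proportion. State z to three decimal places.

p̂₁ = 918/1909 = 0.480880, p̂₂ = 1007/1985 = 0.507305.
Pooled p̂ = (918+1007)/(1909+1985) = 1925/3894 = 0.494350.
SE = √(p̂(1−p̂)(1/n₁+1/n₂)) = √(0.494350·0.505650·0.00102761) = √(0.00025687) = 0.016027.
z = (0.480880 − 0.507305)/0.016027 = -0.026425/0.016027 = -1.649.
p-value = 2·P(Z > 1.649) ≈ 0.0992.

z = -1.649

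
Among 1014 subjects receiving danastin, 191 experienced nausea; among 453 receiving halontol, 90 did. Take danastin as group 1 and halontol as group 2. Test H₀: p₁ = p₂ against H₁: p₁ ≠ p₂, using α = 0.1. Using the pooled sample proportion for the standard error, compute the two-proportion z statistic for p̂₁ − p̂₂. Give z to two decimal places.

p̂₁ = 191/1014 = 0.1884, p̂₂ = 90/453 = 0.1987.
Pooled p̂ = (191+90)/(1014+453) = 281/1467 = 0.1915.
SE = √(0.154857 × 0.0031937) = 0.0222.
z = (0.1884 − 0.1987)/0.0222 = -0.0103/0.0222 = -0.46.
p-value = 2·P(Z > 0.464) ≈ 0.6428. With α = 0.1, fail to reject H₀.

z = -0.46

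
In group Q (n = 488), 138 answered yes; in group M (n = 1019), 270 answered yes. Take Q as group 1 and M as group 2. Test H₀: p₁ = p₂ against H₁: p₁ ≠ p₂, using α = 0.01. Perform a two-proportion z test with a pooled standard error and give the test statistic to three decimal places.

z = 0.729

p̂₁ = 138/488 ≈ 0.28279, p̂₂ = 270/1019 ≈ 0.26497.
Pooled p̂ = (138+270)/(488+1019) = 408/1507 = 0.27074.
SE = √(p̂(1−p̂)(1/n₁+1/n₂)) = √(0.27074·0.72926·0.00303053) = √(0.000598344) = 0.02446.
z = (0.28279 − 0.26497)/0.02446 = 0.01782/0.02446 = 0.729.
p-value = 2·P(Z > 0.729) ≈ 0.4663. With α = 0.01, fail to reject H₀.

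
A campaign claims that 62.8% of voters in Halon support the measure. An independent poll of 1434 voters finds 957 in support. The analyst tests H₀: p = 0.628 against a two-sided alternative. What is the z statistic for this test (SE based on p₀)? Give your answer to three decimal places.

z = 3.084

p̂ = 957/1434 ≈ 0.667364.
SE = √(p₀(1−p₀)/n) = √(0.23362/1434) = 0.012764.
z = (0.667364 − 0.628)/0.012764 = 0.039364/0.012764 = 3.084.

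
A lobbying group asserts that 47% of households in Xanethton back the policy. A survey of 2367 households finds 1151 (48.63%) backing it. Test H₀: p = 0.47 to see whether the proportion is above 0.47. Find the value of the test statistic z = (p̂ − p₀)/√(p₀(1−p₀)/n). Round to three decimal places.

p̂ = 1151/2367 ≈ 0.48627.
Standard error under H₀: √(0.47×0.53/2367) = 0.01026.
z = (0.48627 − 0.47)/0.01026 = 0.01627/0.01026 = 1.586.

z = 1.586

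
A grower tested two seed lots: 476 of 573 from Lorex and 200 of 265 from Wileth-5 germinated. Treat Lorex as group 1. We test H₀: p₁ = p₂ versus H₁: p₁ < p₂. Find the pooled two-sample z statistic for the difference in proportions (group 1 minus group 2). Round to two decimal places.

z = 2.59

p̂₁ = 476/573 ≈ 0.8307, p̂₂ = 200/265 ≈ 0.7547.
Pooled p̂ = (476+200)/(573+265) = 676/838 = 0.8067.
SE = √(0.155946 × 0.00551879) = 0.0293.
z = (0.8307 − 0.7547)/0.0293 = 0.0760/0.0293 = 2.59.
p-value = P(Z < 2.591) ≈ 0.9952.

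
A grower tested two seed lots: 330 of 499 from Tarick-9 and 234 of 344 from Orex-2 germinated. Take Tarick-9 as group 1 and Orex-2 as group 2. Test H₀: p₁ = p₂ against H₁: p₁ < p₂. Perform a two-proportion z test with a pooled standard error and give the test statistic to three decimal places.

z = -0.573

p̂₁ = 330/499 ≈ 0.66132, p̂₂ = 234/344 ≈ 0.68023.
Pooled p̂ = (330+234)/(499+344) = 564/843 = 0.66904.
SE = √(p̂(1−p̂)(1/n₁+1/n₂)) = √(0.66904·0.33096·0.00491098) = √(0.00108742) = 0.03298.
z = (0.66132 − 0.68023)/0.03298 = -0.01891/0.03298 = -0.573.
p-value = P(Z < -0.573) ≈ 0.2832.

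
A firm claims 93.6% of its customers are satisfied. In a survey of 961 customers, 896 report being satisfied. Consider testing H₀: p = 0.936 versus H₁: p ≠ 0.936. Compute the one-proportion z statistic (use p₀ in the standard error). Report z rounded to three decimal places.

z = -0.461

p̂ = 896/961 ≈ 0.93236.
Standard error under H₀: √(0.936×0.064/961) = 0.00790.
z = (0.93236 − 0.936)/0.00790 = -0.00364/0.00790 = -0.461.
p-value = 2·P(Z > 0.461) ≈ 0.6450.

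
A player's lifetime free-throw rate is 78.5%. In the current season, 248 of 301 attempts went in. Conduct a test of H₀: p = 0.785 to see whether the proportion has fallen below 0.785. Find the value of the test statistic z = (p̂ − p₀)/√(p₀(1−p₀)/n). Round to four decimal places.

p̂ = 248/301 ≈ 0.8239203.
SE = √(p₀(1−p₀)/n) = √(0.16877/301) = 0.0236794.
z = (0.8239203 − 0.785)/0.0236794 = 0.0389203/0.0236794 = 1.6436.
p-value = P(Z < 1.644) ≈ 0.9499.

z = 1.6436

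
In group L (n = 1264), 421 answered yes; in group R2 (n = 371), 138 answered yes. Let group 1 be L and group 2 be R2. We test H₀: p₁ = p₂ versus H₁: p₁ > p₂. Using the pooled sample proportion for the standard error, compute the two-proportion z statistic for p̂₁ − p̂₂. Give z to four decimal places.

p̂₁ = 421/1264 ≈ 0.333070, p̂₂ = 138/371 ≈ 0.371968.
Pooled p̂ = (421+138)/(1264+371) = 559/1635 = 0.341896.
SE = √(0.225003 × 0.00348656) = 0.028009.
z = (0.333070 − 0.371968)/0.028009 = -0.038898/0.028009 = -1.3888.

z = -1.3888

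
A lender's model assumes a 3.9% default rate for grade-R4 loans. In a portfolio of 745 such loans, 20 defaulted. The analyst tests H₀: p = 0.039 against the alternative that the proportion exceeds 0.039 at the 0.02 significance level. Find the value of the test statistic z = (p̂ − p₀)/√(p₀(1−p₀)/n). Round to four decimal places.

z = -1.7136

p̂ = 20/745 = 0.0268456.
Under H₀, SE = √(0.039·0.961/745) = √(5.03074e-05) = 0.0070928.
z = (0.0268456 − 0.039)/0.0070928 = -0.0121544/0.0070928 = -1.7136.
p-value = P(Z > -1.714) ≈ 0.9567. With α = 0.02, fail to reject H₀.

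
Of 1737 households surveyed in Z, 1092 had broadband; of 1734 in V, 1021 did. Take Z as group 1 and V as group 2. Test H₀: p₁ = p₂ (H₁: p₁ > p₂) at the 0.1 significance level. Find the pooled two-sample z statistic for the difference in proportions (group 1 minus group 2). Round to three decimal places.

p̂₁ = 1092/1737 ≈ 0.62867, p̂₂ = 1021/1734 ≈ 0.58881.
Pooled p̂ = (1092+1021)/(1737+1734) = 2113/3471 = 0.60876.
SE = √(p̂(1−p̂)(1/n₁+1/n₂)) = √(0.60876·0.39124·0.00115241) = √(0.000274471) = 0.01657.
z = (0.62867 − 0.58881)/0.01657 = 0.03986/0.01657 = 2.406.
p-value = P(Z > 2.406) ≈ 0.0081. With α = 0.1, reject H₀.

z = 2.406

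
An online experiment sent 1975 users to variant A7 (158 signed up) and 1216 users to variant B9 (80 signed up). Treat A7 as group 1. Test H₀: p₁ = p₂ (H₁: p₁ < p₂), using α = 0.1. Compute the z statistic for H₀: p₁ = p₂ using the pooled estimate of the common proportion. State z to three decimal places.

z = 1.484

p̂₁ = 158/1975 ≈ 0.080000, p̂₂ = 80/1216 ≈ 0.065789.
Pooled p̂ = (158+80)/(1975+1216) = 238/3191 = 0.074585.
SE = √(0.0690219 × 0.0013287) = 0.009576.
z = (0.080000 − 0.065789)/0.009576 = 0.014211/0.009576 = 1.484.
p-value = P(Z < 1.484) ≈ 0.9311. With α = 0.1, fail to reject H₀.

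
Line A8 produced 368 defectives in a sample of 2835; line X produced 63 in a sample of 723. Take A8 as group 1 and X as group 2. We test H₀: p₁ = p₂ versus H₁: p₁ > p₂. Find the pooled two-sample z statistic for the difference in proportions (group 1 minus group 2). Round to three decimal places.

z = 3.139

p̂₁ = 368/2835 ≈ 0.129806, p̂₂ = 63/723 ≈ 0.087137.
Pooled p̂ = (368+63)/(2835+723) = 431/3558 = 0.121135.
SE = √(p̂(1−p̂)(1/n₁+1/n₂)) = √(0.121135·0.878865·0.00173586) = √(0.000184803) = 0.013594.
z = (0.129806 − 0.087137)/0.013594 = 0.042669/0.013594 = 3.139.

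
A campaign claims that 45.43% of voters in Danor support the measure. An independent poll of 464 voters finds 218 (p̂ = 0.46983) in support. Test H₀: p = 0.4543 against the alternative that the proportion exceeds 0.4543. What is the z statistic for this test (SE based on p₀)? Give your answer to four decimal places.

z = 0.6718

p̂ = 218/464 = 0.469828.
SE = √(p₀(1−p₀)/n) = √(0.24791/464) = 0.023115.
z = (0.469828 − 0.4543)/0.023115 = 0.015528/0.023115 = 0.6718.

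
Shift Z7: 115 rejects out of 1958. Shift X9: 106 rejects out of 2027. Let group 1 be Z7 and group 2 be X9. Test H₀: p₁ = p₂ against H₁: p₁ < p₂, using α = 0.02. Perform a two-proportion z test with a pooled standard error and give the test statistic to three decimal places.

p̂₁ = 115/1958 = 0.05873, p̂₂ = 106/2027 = 0.05229.
Pooled p̂ = (115+106)/(1958+2027) = 221/3985 = 0.05546.
SE = √(p̂(1−p̂)(1/n₁+1/n₂)) = √(0.05546·0.94454·0.00100407) = √(5.25953e-05) = 0.00725.
z = (0.05873 − 0.05229)/0.00725 = 0.00644/0.00725 = 0.888.
p-value = P(Z < 0.888) ≈ 0.8127. With α = 0.02, fail to reject H₀.

z = 0.888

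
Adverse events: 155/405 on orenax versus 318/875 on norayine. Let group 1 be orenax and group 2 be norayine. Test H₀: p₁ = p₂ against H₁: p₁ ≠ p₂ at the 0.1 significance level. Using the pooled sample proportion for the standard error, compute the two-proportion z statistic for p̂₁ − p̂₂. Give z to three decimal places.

p̂₁ = 155/405 = 0.38272, p̂₂ = 318/875 = 0.36343.
Pooled p̂ = (155+318)/(405+875) = 473/1280 = 0.36953.
SE = √(0.232978 × 0.00361199) = 0.02901.
z = (0.38272 − 0.36343)/0.02901 = 0.01929/0.02901 = 0.665.
p-value = 2·P(Z > 0.665) ≈ 0.5061. With α = 0.1, fail to reject H₀.

z = 0.665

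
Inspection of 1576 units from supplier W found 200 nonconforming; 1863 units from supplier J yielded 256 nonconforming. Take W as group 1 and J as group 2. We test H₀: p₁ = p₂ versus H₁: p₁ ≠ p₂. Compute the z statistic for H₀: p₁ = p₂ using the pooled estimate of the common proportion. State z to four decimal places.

z = -0.9054

p̂₁ = 200/1576 ≈ 0.126904, p̂₂ = 256/1863 ≈ 0.137413.
Pooled p̂ = (200+256)/(1576+1863) = 456/3439 = 0.132597.
SE = √(p̂(1−p̂)(1/n₁+1/n₂)) = √(0.132597·0.867403·0.00117129) = √(0.000134715) = 0.011607.
z = (0.126904 − 0.137413)/0.011607 = -0.010509/0.011607 = -0.9054.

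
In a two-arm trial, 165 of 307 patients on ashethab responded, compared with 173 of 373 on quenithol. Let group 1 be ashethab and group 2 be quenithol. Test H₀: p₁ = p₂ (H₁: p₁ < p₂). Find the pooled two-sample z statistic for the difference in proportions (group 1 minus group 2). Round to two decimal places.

z = 1.91

p̂₁ = 165/307 = 0.5375, p̂₂ = 173/373 = 0.4638.
Pooled p̂ = (165+173)/(307+373) = 338/680 = 0.4971.
SE = √(p̂(1−p̂)(1/n₁+1/n₂)) = √(0.4971·0.5029·0.00593829) = √(0.00148452) = 0.0385.
z = (0.5375 − 0.4638)/0.0385 = 0.0737/0.0385 = 1.91.
p-value = P(Z < 1.912) ≈ 0.9720.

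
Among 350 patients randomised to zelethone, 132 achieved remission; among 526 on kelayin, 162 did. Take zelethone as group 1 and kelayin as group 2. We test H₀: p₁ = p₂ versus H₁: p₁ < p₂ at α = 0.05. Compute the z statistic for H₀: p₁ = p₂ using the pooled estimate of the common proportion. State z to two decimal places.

z = 2.12

p̂₁ = 132/350 = 0.3771, p̂₂ = 162/526 = 0.3080.
Pooled p̂ = (132+162)/(350+526) = 294/876 = 0.3356.
SE = √(p̂(1−p̂)(1/n₁+1/n₂)) = √(0.3356·0.6644·0.00475828) = √(0.00106099) = 0.0326.
z = (0.3771 − 0.3080)/0.0326 = 0.0691/0.0326 = 2.12.
p-value = P(Z < 2.123) ≈ 0.9831. With α = 0.05, fail to reject H₀.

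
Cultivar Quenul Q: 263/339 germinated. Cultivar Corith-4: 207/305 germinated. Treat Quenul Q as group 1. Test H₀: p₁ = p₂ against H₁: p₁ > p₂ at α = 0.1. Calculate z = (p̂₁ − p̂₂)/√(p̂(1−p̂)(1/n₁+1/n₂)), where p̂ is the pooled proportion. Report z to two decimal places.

z = 2.77

p̂₁ = 263/339 ≈ 0.7758, p̂₂ = 207/305 ≈ 0.6787.
Pooled p̂ = (263+207)/(339+305) = 470/644 = 0.7298.
SE = √(p̂(1−p̂)(1/n₁+1/n₂)) = √(0.7298·0.2702·0.00622854) = √(0.00122818) = 0.0350.
z = (0.7758 − 0.6787)/0.0350 = 0.0971/0.0350 = 2.77.
p-value = P(Z > 2.771) ≈ 0.0028. With α = 0.1, reject H₀.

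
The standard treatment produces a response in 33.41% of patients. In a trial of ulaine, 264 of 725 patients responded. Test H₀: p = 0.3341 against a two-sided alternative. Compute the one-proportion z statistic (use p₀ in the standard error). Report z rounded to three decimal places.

z = 1.715

p̂ = 264/725 = 0.36414.
Standard error under H₀: √(0.3341×0.6659/725) = 0.01752.
z = (0.36414 − 0.3341)/0.01752 = 0.03004/0.01752 = 1.715.
p-value = 2·P(Z > 1.715) ≈ 0.0864.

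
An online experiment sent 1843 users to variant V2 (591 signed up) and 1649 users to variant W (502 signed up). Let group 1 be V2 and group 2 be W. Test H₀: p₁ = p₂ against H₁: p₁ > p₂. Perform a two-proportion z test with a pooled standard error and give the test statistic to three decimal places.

p̂₁ = 591/1843 ≈ 0.320673, p̂₂ = 502/1649 ≈ 0.304427.
Pooled p̂ = (591+502)/(1843+1649) = 1093/3492 = 0.313001.
SE = √(0.215031 × 0.00114902) = 0.015719.
z = (0.320673 − 0.304427)/0.015719 = 0.016246/0.015719 = 1.034.

z = 1.034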